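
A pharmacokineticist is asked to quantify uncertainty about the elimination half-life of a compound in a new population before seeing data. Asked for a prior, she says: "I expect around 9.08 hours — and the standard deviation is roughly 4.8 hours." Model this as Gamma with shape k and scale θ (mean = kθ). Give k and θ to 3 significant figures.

k ≈ 3.58, θ ≈ 2.54

For Gamma(k, scale θ): mean = kθ, variance = kθ², so CV = 1/√k.
CV = SD/mean = 4.8/9.08 = 0.5286, hence k = 1/CV² = 3.58.
Then θ = mean/k = 9.08/3.58 = 2.54.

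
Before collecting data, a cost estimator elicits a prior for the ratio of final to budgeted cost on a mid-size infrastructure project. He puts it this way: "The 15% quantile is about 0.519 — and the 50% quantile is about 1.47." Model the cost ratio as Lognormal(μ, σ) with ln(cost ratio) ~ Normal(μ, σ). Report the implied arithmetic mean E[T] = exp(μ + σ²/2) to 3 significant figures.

If T ~ Lognormal(μ,σ) then ln T ~ Normal(μ,σ), so the p-quantile of ln T is μ + z_p·σ.
ln(0.519) = -0.6559 and ln(1.47) = 0.3853; z_{0.15} = -1.036, z_{0.5} = 0.
σ = (0.3853 − -0.6559)/(0 − (-1.036)) = 1.005.
μ = -0.6559 − (-1.036)·1.005 = 0.385.
E[T] = exp(μ + σ²/2) = exp(0.385 + 0.5045) = 2.43.

E[T] ≈ 2.43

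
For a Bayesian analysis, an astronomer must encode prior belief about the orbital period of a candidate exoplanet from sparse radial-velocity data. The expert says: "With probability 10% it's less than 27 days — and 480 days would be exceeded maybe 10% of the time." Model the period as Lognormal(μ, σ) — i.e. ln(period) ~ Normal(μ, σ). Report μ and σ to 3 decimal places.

If T ~ Lognormal(μ,σ) then ln T ~ Normal(μ,σ), so the p-quantile of ln T is μ + z_p·σ.
ln(27) = 3.296 and ln(480) = 6.174; z_{0.1} = -1.282, z_{0.9} = 1.282.
σ = (6.174 − 3.296)/(1.282 − (-1.282)) = 1.123.
μ = 3.296 − (-1.282)·1.123 = 4.735.

μ ≈ 4.735, σ ≈ 1.123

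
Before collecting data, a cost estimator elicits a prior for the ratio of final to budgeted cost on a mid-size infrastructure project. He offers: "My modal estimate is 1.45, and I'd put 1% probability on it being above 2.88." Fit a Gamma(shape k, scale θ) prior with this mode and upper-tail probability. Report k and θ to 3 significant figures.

k ≈ 11.4, θ ≈ 0.139

Gamma(k,θ) with k>1 has mode (k−1)θ, so θ = 1.45/(k−1).
Need P(X < 2.88) = 0.99 with θ tied to k this way. Start at k = 2, θ = 1.45: P(X<2.88) ≈ 0.590.
Too low — raise k to concentrate. Iterating converges to k ≈ 11.4.
Then θ = 1.45/(11.4−1) ≈ 0.139.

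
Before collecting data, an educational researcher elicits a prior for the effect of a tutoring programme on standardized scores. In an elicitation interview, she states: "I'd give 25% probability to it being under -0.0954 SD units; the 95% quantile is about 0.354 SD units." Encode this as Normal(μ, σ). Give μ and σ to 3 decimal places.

The p-quantile of Normal(μ,σ) is μ + z_p·σ, with z_{0.25} = -0.6745 and z_{0.95} = 1.645.
Eliminate σ: μ = (z₂·x₁ − z₁·x₂)/(z₂ − z₁) = (1.645·-0.0954 − (-0.6745)·0.354)/2.319 = 0.035.
Then σ = (x₂ − x₁)/(z₂ − z₁) = (0.354 − -0.0954)/2.319 = 0.194.

μ = 0.035, σ = 0.194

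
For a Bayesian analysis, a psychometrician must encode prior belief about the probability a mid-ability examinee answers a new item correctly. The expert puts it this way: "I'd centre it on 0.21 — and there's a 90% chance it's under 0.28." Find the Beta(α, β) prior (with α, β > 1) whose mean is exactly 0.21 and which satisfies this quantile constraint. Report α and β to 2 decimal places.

α ≈ 12.24, β ≈ 46.05

With mean 0.21 fixed, write α = 0.21s, β = 0.79s where s = α+β.
Need P(θ < 0.28) = 0.9 under Beta(0.21s, 0.79s). Normal approximation: (q−m)/√(m(1−m)/s) ≈ z_{0.9} = 1.28, so s ≈ 0.21·0.79·(1.28)²/(0.28−0.21)² = 55.6.
At s = 55.6: P(θ<0.28) ≈ 0.895. Adjusting to match 0.9 gives s ≈ 58.30.
So α = 0.21·58.30 ≈ 12.24, β = 0.79·58.30 ≈ 46.05.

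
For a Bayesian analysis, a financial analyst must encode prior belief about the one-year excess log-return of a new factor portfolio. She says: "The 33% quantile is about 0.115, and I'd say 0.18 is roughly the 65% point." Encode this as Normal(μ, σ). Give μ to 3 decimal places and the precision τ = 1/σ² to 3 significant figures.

The p-quantile of Normal(μ,σ) is μ + z_p·σ, with z_{0.33} = -0.4399 and z_{0.65} = 0.3853.
Eliminate σ: μ = (z₂·x₁ − z₁·x₂)/(z₂ − z₁) = (0.3853·0.115 − (-0.4399)·0.18)/0.8252 = 0.150.
Then σ = (x₂ − x₁)/(z₂ − z₁) = (0.18 − 0.115)/0.8252 = 0.079.
Precision τ = 1/σ² = 1/0.07877² = 161.

μ = 0.150, τ = 161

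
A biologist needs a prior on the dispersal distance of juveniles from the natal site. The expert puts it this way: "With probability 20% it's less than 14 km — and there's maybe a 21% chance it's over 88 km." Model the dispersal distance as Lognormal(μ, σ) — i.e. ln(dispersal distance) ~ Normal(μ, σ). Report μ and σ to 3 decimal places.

If T ~ Lognormal(μ,σ) then ln T ~ Normal(μ,σ), so the p-quantile of ln T is μ + z_p·σ.
ln(14) = 2.639 and ln(88) = 4.477; z_{0.2} = -0.8416, z_{0.79} = 0.8064.
σ = (4.477 − 2.639)/(0.8064 − (-0.8416)) = 1.115.
μ = 2.639 − (-0.8416)·1.115 = 3.578.

μ ≈ 3.578, σ ≈ 1.115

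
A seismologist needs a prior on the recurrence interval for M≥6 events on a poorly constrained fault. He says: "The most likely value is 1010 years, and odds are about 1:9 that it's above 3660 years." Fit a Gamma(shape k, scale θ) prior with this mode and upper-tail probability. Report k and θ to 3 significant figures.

k ≈ 2.12, θ ≈ 899

Gamma(k,θ) with k>1 has mode (k−1)θ, so θ = 1010/(k−1).
Need P(X < 3660) = 0.9 with θ tied to k this way. Start at k = 2, θ = 1010: P(X<3660) ≈ 0.877.
Too low — raise k to concentrate. Iterating converges to k ≈ 2.12.
Then θ = 1010/(2.12−1) ≈ 899.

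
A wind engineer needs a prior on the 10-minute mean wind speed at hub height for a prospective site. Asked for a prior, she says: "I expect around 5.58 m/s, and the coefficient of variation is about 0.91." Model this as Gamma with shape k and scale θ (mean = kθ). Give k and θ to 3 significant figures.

k ≈ 1.21, θ ≈ 4.62

For Gamma(k, scale θ): mean = kθ, variance = kθ², so CV = 1/√k.
CV = 0.91, hence k = 1/CV² = 1.21.
Then θ = mean/k = 5.58/1.21 = 4.62.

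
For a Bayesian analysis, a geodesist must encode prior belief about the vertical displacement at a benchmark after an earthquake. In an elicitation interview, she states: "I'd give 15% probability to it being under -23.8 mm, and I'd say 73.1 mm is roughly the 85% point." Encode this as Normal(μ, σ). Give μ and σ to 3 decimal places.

The p-quantile of Normal(μ,σ) is μ + z_p·σ, with z_{0.15} = -1.036 and z_{0.85} = 1.036.
Eliminate σ: μ = (z₂·x₁ − z₁·x₂)/(z₂ − z₁) = (1.036·-23.8 − (-1.036)·73.1)/2.073 = 24.650.
Then σ = (x₂ − x₁)/(z₂ − z₁) = (73.1 − -23.8)/2.073 = 46.747.

μ = 24.650, σ = 46.747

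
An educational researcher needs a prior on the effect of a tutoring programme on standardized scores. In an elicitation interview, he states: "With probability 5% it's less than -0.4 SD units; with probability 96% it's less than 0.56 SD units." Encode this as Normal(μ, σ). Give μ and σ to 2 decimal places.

μ = 0.07, σ = 0.28

The p-quantile of Normal(μ,σ) is μ + z_p·σ, with z_{0.05} = -1.645 and z_{0.96} = 1.751.
Eliminate σ: μ = (z₂·x₁ − z₁·x₂)/(z₂ − z₁) = (1.751·-0.4 − (-1.645)·0.56)/3.396 = 0.07.
Then σ = (x₂ − x₁)/(z₂ − z₁) = (0.56 − -0.4)/3.396 = 0.28.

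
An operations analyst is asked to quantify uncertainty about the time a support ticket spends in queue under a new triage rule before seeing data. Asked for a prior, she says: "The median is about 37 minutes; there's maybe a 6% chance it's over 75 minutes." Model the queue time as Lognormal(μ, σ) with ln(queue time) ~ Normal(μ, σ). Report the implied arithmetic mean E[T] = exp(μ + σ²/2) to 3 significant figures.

If T ~ Lognormal(μ,σ) then ln T ~ Normal(μ,σ), so the p-quantile of ln T is μ + z_p·σ.
ln(37) = 3.611 and ln(75) = 4.317; z_{0.5} = 0, z_{0.94} = 1.555.
σ = (4.317 − 3.611)/(1.555 − (0)) = 0.454.
μ = 3.611 − (0)·0.454 = 3.611.
E[T] = exp(μ + σ²/2) = exp(3.611 + 0.1033) = 41 minutes.

E[T] ≈ 41 minutes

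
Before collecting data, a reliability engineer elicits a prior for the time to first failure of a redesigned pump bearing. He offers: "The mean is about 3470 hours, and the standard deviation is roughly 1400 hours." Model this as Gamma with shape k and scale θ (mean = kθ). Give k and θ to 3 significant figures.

k ≈ 6.14, θ ≈ 565

For Gamma(k, scale θ): mean = kθ, variance = kθ², so CV = 1/√k.
CV = SD/mean = 1400/3470 = 0.4035, hence k = 1/CV² = 6.14.
Then θ = mean/k = 3470/6.14 = 565.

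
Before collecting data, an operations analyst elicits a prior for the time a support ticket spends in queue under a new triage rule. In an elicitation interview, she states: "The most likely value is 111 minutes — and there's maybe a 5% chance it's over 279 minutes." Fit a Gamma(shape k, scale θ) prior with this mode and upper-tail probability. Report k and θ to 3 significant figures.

k ≈ 4.19, θ ≈ 34.7

Gamma(k,θ) with k>1 has mode (k−1)θ, so θ = 111/(k−1).
Need P(X < 279) = 0.95 with θ tied to k this way. Start at k = 2, θ = 111: P(X<279) ≈ 0.715.
Too low — raise k to concentrate. Iterating converges to k ≈ 4.19.
Then θ = 111/(4.19−1) ≈ 34.7.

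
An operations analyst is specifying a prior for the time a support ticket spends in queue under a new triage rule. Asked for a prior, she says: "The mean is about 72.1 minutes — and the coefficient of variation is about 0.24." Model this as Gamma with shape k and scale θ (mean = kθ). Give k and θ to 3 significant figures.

k ≈ 17.4, θ ≈ 4.15

For Gamma(k, scale θ): mean = kθ, variance = kθ², so CV = 1/√k.
CV = 0.24, hence k = 1/CV² = 17.4.
Then θ = mean/k = 72.1/17.4 = 4.15.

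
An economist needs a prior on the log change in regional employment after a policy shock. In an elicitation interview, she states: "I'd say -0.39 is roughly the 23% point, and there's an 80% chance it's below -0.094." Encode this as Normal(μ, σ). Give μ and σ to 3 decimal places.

μ = -0.252, σ = 0.187

The p-quantile of Normal(μ,σ) is μ + z_p·σ, with z_{0.23} = -0.7388 and z_{0.8} = 0.8416.
Eliminate σ: μ = (z₂·x₁ − z₁·x₂)/(z₂ − z₁) = (0.8416·-0.39 − (-0.7388)·-0.094)/1.58 = -0.252.
Then σ = (x₂ − x₁)/(z₂ − z₁) = (-0.094 − -0.39)/1.58 = 0.187.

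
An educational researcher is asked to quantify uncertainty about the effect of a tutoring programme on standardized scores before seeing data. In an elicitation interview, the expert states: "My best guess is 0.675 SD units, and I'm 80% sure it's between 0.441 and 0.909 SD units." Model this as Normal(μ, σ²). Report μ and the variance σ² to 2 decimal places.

A symmetric 80% interval runs μ ± z·σ with z = 1.282.
Half-width = 0.234, so σ = 0.234/1.282 = 0.183 and σ² = 0.03.
μ is the stated best guess, 0.68.

μ = 0.68, σ² = 0.03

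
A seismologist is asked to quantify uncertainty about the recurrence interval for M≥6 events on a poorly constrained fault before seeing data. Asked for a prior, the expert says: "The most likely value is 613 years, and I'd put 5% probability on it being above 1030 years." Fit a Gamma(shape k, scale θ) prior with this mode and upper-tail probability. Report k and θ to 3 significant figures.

Gamma(k,θ) with k>1 has mode (k−1)θ, so θ = 613/(k−1).
Need P(X < 1030) = 0.95 with θ tied to k this way. Start at k = 2, θ = 613: P(X<1030) ≈ 0.501.
Too low — raise k to concentrate. Iterating converges to k ≈ 11.4.
Then θ = 613/(11.4−1) ≈ 59.1.

k ≈ 11.4, θ ≈ 59.1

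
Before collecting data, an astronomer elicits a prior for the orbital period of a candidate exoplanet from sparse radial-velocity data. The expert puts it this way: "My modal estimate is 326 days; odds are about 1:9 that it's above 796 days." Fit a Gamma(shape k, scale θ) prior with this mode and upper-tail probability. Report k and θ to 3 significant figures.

Gamma(k,θ) with k>1 has mode (k−1)θ, so θ = 326/(k−1).
Need P(X < 796) = 0.9 with θ tied to k this way. Start at k = 2, θ = 326: P(X<796) ≈ 0.701.
Too low — raise k to concentrate. Iterating converges to k ≈ 3.41.
Then θ = 326/(3.41−1) ≈ 135.

k ≈ 3.41, θ ≈ 135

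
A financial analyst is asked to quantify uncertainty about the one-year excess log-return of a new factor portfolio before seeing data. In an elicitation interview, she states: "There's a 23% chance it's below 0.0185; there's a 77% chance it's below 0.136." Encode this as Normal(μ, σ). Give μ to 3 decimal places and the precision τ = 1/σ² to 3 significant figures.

The p-quantile of Normal(μ,σ) is μ + z_p·σ, with z_{0.23} = -0.7388 and z_{0.77} = 0.7388.
Eliminate σ: μ = (z₂·x₁ − z₁·x₂)/(z₂ − z₁) = (0.7388·0.0185 − (-0.7388)·0.136)/1.478 = 0.077.
Then σ = (x₂ − x₁)/(z₂ − z₁) = (0.136 − 0.0185)/1.478 = 0.080.
Precision τ = 1/σ² = 1/0.07952² = 158.

μ = 0.077, τ = 158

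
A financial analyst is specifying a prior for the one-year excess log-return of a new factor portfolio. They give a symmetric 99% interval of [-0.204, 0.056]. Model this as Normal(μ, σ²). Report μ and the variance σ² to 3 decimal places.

μ = -0.074, σ² = 0.003

A symmetric 99% interval runs μ ± z·σ with z = 2.576.
Half-width = 0.13, so σ = 0.13/2.576 = 0.0505 and σ² = 0.003.
μ is the interval midpoint, -0.074.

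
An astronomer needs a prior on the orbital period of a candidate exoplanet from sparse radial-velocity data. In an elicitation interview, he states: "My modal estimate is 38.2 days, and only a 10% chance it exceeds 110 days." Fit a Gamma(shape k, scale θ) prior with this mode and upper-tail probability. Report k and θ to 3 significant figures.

Gamma(k,θ) with k>1 has mode (k−1)θ, so θ = 38.2/(k−1).
Need P(X < 110) = 0.9 with θ tied to k this way. Start at k = 2, θ = 38.2: P(X<110) ≈ 0.782.
Too low — raise k to concentrate. Iterating converges to k ≈ 2.7.
Then θ = 38.2/(2.7−1) ≈ 22.4.

k ≈ 2.7, θ ≈ 22.4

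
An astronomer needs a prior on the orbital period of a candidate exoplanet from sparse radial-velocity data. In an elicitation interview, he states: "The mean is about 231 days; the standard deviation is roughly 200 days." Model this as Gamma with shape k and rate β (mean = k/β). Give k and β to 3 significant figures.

k ≈ 1.33, β ≈ 0.00577

For Gamma(k, rate β): mean = k/β, variance = k/β², so CV = 1/√k.
CV = SD/mean = 200/231 = 0.8658, hence k = 1/CV² = 1.33.
Then β = k/mean = 1.33/231 = 0.00577.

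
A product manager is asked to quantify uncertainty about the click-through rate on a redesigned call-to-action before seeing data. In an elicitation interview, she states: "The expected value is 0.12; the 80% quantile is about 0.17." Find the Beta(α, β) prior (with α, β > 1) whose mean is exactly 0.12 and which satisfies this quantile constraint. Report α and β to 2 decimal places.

With mean 0.12 fixed, write α = 0.12s, β = 0.88s where s = α+β.
Need P(θ < 0.17) = 0.8 under Beta(0.12s, 0.88s). Normal approximation: (q−m)/√(m(1−m)/s) ≈ z_{0.8} = 0.842, so s ≈ 0.12·0.88·(0.842)²/(0.17−0.12)² = 29.9.
At s = 29.9: P(θ<0.17) ≈ 0.815. Adjusting to match 0.8 gives s ≈ 24.96.
So α = 0.12·24.96 ≈ 3.00, β = 0.88·24.96 ≈ 21.97.

α ≈ 3.00, β ≈ 21.97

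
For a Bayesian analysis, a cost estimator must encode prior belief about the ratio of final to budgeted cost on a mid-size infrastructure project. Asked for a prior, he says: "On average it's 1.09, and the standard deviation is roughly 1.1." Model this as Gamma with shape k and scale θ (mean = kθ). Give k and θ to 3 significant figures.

k ≈ 0.982, θ ≈ 1.11

For Gamma(k, scale θ): mean = kθ, variance = kθ², so CV = 1/√k.
CV = SD/mean = 1.1/1.09 = 1.009, hence k = 1/CV² = 0.982.
Then θ = mean/k = 1.09/0.982 = 1.11.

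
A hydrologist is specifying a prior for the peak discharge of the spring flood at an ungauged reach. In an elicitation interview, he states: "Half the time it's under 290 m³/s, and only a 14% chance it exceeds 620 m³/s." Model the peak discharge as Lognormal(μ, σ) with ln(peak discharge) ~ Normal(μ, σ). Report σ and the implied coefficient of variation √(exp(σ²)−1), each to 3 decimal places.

If T ~ Lognormal(μ,σ) then ln T ~ Normal(μ,σ), so the p-quantile of ln T is μ + z_p·σ.
ln(290) = 5.67 and ln(620) = 6.43; z_{0.5} = 0, z_{0.86} = 1.08.
σ = (6.43 − 5.67)/(1.08 − (0)) = 0.703.
μ = 5.67 − (0)·0.703 = 5.670.
CV = √(exp(σ²)−1) = √(exp(0.4947)−1) = 0.800.

σ ≈ 0.703, CV ≈ 0.800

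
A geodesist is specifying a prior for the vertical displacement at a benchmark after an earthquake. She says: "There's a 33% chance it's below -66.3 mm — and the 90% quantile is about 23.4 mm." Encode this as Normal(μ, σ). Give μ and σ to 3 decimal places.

For Normal(μ,σ), the p-quantile is μ + z_p·σ. Here z_{0.33} = -0.4399, z_{0.9} = 1.282.
So -66.3 = μ − 0.4399σ and 23.4 = μ + 1.282σ.
Subtracting: σ = (23.4 − -66.3)/(1.282 − (-0.4399)) = 52.107.
Then μ = -66.3 − (-0.4399)·52.107 = -43.378.

μ = -43.378, σ = 52.107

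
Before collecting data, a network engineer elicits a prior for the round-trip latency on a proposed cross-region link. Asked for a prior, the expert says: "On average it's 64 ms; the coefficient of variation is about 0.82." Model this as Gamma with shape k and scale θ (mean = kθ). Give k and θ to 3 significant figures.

For Gamma(k, scale θ): mean = kθ, variance = kθ², so CV = 1/√k.
CV = 0.82, hence k = 1/CV² = 1.49.
Then θ = mean/k = 64/1.49 = 43.

k ≈ 1.49, θ ≈ 43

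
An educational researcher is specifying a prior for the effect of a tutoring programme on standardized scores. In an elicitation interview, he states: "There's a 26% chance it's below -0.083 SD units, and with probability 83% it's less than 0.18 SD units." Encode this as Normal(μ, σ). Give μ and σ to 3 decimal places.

The p-quantile of Normal(μ,σ) is μ + z_p·σ, with z_{0.26} = -0.6433 and z_{0.83} = 0.9542.
Eliminate σ: μ = (z₂·x₁ − z₁·x₂)/(z₂ − z₁) = (0.9542·-0.083 − (-0.6433)·0.18)/1.598 = 0.023.
Then σ = (x₂ − x₁)/(z₂ − z₁) = (0.18 − -0.083)/1.598 = 0.165.

μ = 0.023, σ = 0.165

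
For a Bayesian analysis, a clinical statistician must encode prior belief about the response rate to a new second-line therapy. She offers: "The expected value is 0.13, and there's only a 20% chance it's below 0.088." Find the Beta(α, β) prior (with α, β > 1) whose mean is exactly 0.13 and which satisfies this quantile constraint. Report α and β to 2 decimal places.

α ≈ 6.13, β ≈ 41.00

With mean 0.13 fixed, write α = 0.13s, β = 0.87s where s = α+β.
Need P(θ < 0.088) = 0.2 under Beta(0.13s, 0.87s). Normal approximation: (q−m)/√(m(1−m)/s) ≈ z_{0.2} = -0.842, so s ≈ 0.13·0.87·(-0.842)²/(0.088−0.13)² = 45.4.
At s = 45.4: P(θ<0.088) ≈ 0.206. Adjusting to match 0.2 gives s ≈ 47.13.
So α = 0.13·47.13 ≈ 6.13, β = 0.87·47.13 ≈ 41.00.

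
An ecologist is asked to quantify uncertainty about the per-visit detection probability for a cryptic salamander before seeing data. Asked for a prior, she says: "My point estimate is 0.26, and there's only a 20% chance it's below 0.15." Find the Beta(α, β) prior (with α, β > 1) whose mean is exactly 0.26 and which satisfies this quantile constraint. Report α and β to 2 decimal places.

α ≈ 3.04, β ≈ 8.64

With mean 0.26 fixed, write α = 0.26s, β = 0.74s where s = α+β.
Need P(θ < 0.15) = 0.2 under Beta(0.26s, 0.74s). Normal approximation: (q−m)/√(m(1−m)/s) ≈ z_{0.2} = -0.842, so s ≈ 0.26·0.74·(-0.842)²/(0.15−0.26)² = 11.3.
At s = 11.3: P(θ<0.15) ≈ 0.206. Adjusting to match 0.2 gives s ≈ 11.68.
So α = 0.26·11.68 ≈ 3.04, β = 0.74·11.68 ≈ 8.64.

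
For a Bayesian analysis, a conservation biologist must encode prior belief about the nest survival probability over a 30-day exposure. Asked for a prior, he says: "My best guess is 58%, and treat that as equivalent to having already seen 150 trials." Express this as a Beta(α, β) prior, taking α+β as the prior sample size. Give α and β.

α = 87, β = 63

Under the effective-sample-size interpretation, Beta(α, β) has prior mean α/(α+β) and prior sample size α+β.
So α+β = 150 and α/(α+β) = 0.58, giving α = 0.58·150 = 87 and β = 150 − 87 = 63.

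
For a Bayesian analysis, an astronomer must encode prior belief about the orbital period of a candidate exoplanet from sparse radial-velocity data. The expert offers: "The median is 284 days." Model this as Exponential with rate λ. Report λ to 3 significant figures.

Exponential median = ln 2 / λ, so λ = ln 2 / 284.0 = 0.00244.

λ ≈ 0.00244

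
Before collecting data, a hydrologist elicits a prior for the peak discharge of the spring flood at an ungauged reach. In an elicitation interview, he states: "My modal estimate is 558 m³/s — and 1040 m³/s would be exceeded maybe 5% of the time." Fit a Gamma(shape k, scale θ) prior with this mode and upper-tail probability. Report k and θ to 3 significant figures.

Gamma(k,θ) with k>1 has mode (k−1)θ, so θ = 558/(k−1).
Need P(X < 1040) = 0.95 with θ tied to k this way. Start at k = 2, θ = 558: P(X<1040) ≈ 0.556.
Too low — raise k to concentrate. Iterating converges to k ≈ 8.18.
Then θ = 558/(8.18−1) ≈ 77.7.

k ≈ 8.18, θ ≈ 77.7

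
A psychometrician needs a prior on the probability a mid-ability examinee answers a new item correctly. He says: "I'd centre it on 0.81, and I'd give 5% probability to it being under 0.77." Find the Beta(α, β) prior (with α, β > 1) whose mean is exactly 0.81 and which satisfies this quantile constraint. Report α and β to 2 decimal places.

α ≈ 223.76, β ≈ 52.49

With mean 0.81 fixed, write α = 0.81s, β = 0.19s where s = α+β.
Need P(θ < 0.77) = 0.05 under Beta(0.81s, 0.19s). Normal approximation: (q−m)/√(m(1−m)/s) ≈ z_{0.05} = -1.64, so s ≈ 0.81·0.19·(-1.64)²/(0.77−0.81)² = 260.2.
At s = 260.2: P(θ<0.77) ≈ 0.055. Adjusting to match 0.05 gives s ≈ 276.24.
So α = 0.81·276.24 ≈ 223.76, β = 0.19·276.24 ≈ 52.49.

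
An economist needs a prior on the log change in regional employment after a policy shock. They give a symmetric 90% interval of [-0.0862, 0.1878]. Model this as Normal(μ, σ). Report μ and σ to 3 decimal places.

A symmetric 90% interval runs μ ± z·σ with z = 1.645.
Half-width = 0.137, so σ = 0.137/1.645 = 0.083.
μ is the interval midpoint, 0.051.

μ = 0.051, σ = 0.083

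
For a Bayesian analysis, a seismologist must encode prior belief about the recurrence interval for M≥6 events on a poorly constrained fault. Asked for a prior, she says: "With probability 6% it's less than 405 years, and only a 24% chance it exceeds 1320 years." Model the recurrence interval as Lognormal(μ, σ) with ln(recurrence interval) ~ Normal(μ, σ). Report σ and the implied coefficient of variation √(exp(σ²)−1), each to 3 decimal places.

σ ≈ 0.523, CV ≈ 0.560

If T ~ Lognormal(μ,σ) then ln T ~ Normal(μ,σ), so the p-quantile of ln T is μ + z_p·σ.
ln(405) = 6.004 and ln(1320) = 7.185; z_{0.06} = -1.555, z_{0.76} = 0.7063.
σ = (7.185 − 6.004)/(0.7063 − (-1.555)) = 0.523.
μ = 6.004 − (-1.555)·0.523 = 6.816.
CV = √(exp(σ²)−1) = √(exp(0.2730)−1) = 0.560.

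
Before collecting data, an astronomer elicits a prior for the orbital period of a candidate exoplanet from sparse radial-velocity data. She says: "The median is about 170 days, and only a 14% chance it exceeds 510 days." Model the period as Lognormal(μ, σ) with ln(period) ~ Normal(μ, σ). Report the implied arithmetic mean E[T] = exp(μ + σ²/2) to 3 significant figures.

If T ~ Lognormal(μ,σ) then ln T ~ Normal(μ,σ), so the p-quantile of ln T is μ + z_p·σ.
ln(170) = 5.136 and ln(510) = 6.234; z_{0.5} = 0, z_{0.86} = 1.08.
σ = (6.234 − 5.136)/(1.08 − (0)) = 1.017.
μ = 5.136 − (0)·1.017 = 5.136.
E[T] = exp(μ + σ²/2) = exp(5.136 + 0.5171) = 285 days.

E[T] ≈ 285 days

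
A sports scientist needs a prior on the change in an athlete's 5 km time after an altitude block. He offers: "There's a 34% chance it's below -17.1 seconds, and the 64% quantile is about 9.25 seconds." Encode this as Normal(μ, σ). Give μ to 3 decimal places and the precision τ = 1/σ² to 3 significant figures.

The p-quantile of Normal(μ,σ) is μ + z_p·σ, with z_{0.34} = -0.4125 and z_{0.64} = 0.3585.
Eliminate σ: μ = (z₂·x₁ − z₁·x₂)/(z₂ − z₁) = (0.3585·-17.1 − (-0.4125)·9.25)/0.7709 = -3.002.
Then σ = (x₂ − x₁)/(z₂ − z₁) = (9.25 − -17.1)/0.7709 = 34.180.
Precision τ = 1/σ² = 1/34.18² = 0.000856.

μ = -3.002, τ = 0.000856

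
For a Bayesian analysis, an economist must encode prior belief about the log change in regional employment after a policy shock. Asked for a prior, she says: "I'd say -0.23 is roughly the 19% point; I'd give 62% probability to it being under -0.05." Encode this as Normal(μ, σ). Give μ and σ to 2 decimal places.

The p-quantile of Normal(μ,σ) is μ + z_p·σ, with z_{0.19} = -0.8779 and z_{0.62} = 0.3055.
Eliminate σ: μ = (z₂·x₁ − z₁·x₂)/(z₂ − z₁) = (0.3055·-0.23 − (-0.8779)·-0.05)/1.183 = -0.10.
Then σ = (x₂ − x₁)/(z₂ − z₁) = (-0.05 − -0.23)/1.183 = 0.15.

μ = -0.10, σ = 0.15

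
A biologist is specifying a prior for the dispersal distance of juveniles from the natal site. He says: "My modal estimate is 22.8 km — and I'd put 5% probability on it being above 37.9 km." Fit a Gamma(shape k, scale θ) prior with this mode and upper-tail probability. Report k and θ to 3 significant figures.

Gamma(k,θ) with k>1 has mode (k−1)θ, so θ = 22.8/(k−1).
Need P(X < 37.9) = 0.95 with θ tied to k this way. Start at k = 2, θ = 22.8: P(X<37.9) ≈ 0.495.
Too low — raise k to concentrate. Iterating converges to k ≈ 11.8.
Then θ = 22.8/(11.8−1) ≈ 2.11.

k ≈ 11.8, θ ≈ 2.11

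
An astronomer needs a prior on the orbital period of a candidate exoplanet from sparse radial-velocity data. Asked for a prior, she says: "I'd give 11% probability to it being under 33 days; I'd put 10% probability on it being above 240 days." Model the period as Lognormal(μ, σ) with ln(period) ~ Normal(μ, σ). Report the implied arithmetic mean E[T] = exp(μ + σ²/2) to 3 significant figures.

E[T] ≈ 119 days

If T ~ Lognormal(μ,σ) then ln T ~ Normal(μ,σ), so the p-quantile of ln T is μ + z_p·σ.
ln(33) = 3.497 and ln(240) = 5.481; z_{0.11} = -1.227, z_{0.9} = 1.282.
σ = (5.481 − 3.497)/(1.282 − (-1.227)) = 0.791.
μ = 3.497 − (-1.227)·0.791 = 4.467.
E[T] = exp(μ + σ²/2) = exp(4.467 + 0.3129) = 119 days.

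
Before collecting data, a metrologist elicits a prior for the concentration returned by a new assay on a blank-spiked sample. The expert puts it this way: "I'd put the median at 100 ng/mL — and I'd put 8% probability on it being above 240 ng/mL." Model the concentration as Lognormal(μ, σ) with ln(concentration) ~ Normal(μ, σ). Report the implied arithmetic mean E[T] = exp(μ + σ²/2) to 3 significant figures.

E[T] ≈ 121 ng/mL

If T ~ Lognormal(μ,σ) then ln T ~ Normal(μ,σ), so the p-quantile of ln T is μ + z_p·σ.
ln(100) = 4.605 and ln(240) = 5.481; z_{0.5} = 0, z_{0.92} = 1.405.
σ = (5.481 − 4.605)/(1.405 − (0)) = 0.623.
μ = 4.605 − (0)·0.623 = 4.605.
E[T] = exp(μ + σ²/2) = exp(4.605 + 0.1941) = 121 ng/mL.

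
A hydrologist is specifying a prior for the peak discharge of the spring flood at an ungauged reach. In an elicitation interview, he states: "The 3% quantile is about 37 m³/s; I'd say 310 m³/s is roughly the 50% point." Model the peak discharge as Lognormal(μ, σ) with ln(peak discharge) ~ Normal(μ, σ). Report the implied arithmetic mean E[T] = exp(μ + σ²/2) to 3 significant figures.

If T ~ Lognormal(μ,σ) then ln T ~ Normal(μ,σ), so the p-quantile of ln T is μ + z_p·σ.
ln(37) = 3.611 and ln(310) = 5.737; z_{0.03} = -1.881, z_{0.5} = 0.
σ = (5.737 − 3.611)/(0 − (-1.881)) = 1.130.
μ = 3.611 − (-1.881)·1.130 = 5.737.
E[T] = exp(μ + σ²/2) = exp(5.737 + 0.6387) = 587 m³/s.

E[T] ≈ 587 m³/s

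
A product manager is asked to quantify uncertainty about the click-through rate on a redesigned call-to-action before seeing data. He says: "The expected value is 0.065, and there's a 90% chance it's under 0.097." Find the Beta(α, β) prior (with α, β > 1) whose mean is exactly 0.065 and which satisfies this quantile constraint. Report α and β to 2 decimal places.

α ≈ 6.84, β ≈ 98.37

With mean 0.065 fixed, write α = 0.065s, β = 0.935s where s = α+β.
Need P(θ < 0.097) = 0.9 under Beta(0.065s, 0.935s). Normal approximation: (q−m)/√(m(1−m)/s) ≈ z_{0.9} = 1.28, so s ≈ 0.065·0.935·(1.28)²/(0.097−0.065)² = 97.5.
At s = 97.5: P(θ<0.097) ≈ 0.893. Adjusting to match 0.9 gives s ≈ 105.21.
So α = 0.065·105.21 ≈ 6.84, β = 0.935·105.21 ≈ 98.37.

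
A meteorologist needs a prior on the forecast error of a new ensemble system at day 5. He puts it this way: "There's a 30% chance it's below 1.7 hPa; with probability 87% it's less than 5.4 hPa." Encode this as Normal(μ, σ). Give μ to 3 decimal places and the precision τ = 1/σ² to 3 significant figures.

The p-quantile of Normal(μ,σ) is μ + z_p·σ, with z_{0.3} = -0.5244 and z_{0.87} = 1.126.
Eliminate σ: μ = (z₂·x₁ − z₁·x₂)/(z₂ − z₁) = (1.126·1.7 − (-0.5244)·5.4)/1.651 = 2.875.
Then σ = (x₂ − x₁)/(z₂ − z₁) = (5.4 − 1.7)/1.651 = 2.241.
Precision τ = 1/σ² = 1/2.241² = 0.199.

μ = 2.875, τ = 0.199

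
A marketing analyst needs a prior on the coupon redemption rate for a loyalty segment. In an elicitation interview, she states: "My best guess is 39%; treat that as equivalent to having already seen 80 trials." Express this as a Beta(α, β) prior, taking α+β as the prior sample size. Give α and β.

α = 31.2, β = 48.8

Under the effective-sample-size interpretation, Beta(α, β) has prior mean α/(α+β) and prior sample size α+β.
So α+β = 80 and α/(α+β) = 0.39, giving α = 0.39·80 = 31.2 and β = 80 − 31.2 = 48.8.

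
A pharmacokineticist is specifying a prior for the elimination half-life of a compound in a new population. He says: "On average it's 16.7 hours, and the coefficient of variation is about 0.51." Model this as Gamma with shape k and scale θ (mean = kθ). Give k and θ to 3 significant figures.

k ≈ 3.84, θ ≈ 4.34

For Gamma(k, scale θ): mean = kθ, variance = kθ², so CV = 1/√k.
CV = 0.51, hence k = 1/CV² = 3.84.
Then θ = mean/k = 16.7/3.84 = 4.34.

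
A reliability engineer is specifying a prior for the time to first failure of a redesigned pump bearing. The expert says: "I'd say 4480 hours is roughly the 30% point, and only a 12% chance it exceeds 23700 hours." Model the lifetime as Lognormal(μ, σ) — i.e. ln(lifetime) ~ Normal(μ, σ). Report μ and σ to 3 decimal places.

μ ≈ 8.921, σ ≈ 0.980

If T ~ Lognormal(μ,σ) then ln T ~ Normal(μ,σ), so the p-quantile of ln T is μ + z_p·σ.
ln(4480) = 8.407 and ln(23700) = 10.07; z_{0.3} = -0.5244, z_{0.88} = 1.175.
σ = (10.07 − 8.407)/(1.175 − (-0.5244)) = 0.980.
μ = 8.407 − (-0.5244)·0.980 = 8.921.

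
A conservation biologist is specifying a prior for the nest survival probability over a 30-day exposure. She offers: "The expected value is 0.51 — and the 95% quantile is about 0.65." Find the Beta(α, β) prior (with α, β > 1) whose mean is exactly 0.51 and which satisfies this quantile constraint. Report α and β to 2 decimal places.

With mean 0.51 fixed, write α = 0.51s, β = 0.49s where s = α+β.
Need P(θ < 0.65) = 0.95 under Beta(0.51s, 0.49s). Normal approximation: (q−m)/√(m(1−m)/s) ≈ z_{0.95} = 1.64, so s ≈ 0.51·0.49·(1.64)²/(0.65−0.51)² = 34.5.
At s = 34.5: P(θ<0.65) ≈ 0.953. Adjusting to match 0.95 gives s ≈ 33.45.
So α = 0.51·33.45 ≈ 17.06, β = 0.49·33.45 ≈ 16.39.

α ≈ 17.06, β ≈ 16.39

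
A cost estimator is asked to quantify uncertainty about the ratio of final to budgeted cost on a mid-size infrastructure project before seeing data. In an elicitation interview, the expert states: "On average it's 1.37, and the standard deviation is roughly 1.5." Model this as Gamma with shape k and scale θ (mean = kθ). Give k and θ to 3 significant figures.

k ≈ 0.834, θ ≈ 1.64

For Gamma(k, scale θ): mean = kθ, variance = kθ², so CV = 1/√k.
CV = SD/mean = 1.5/1.37 = 1.095, hence k = 1/CV² = 0.834.
Then θ = mean/k = 1.37/0.834 = 1.64.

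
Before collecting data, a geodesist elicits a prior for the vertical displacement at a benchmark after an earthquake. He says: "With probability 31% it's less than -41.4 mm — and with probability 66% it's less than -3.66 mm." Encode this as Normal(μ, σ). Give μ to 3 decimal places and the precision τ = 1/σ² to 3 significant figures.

μ = -20.798, τ = 0.000579

For Normal(μ,σ), the p-quantile is μ + z_p·σ. Here z_{0.31} = -0.4959, z_{0.66} = 0.4125.
So -41.4 = μ − 0.4959σ and -3.66 = μ + 0.4125σ.
Subtracting: σ = (-3.66 − -41.4)/(0.4125 − (-0.4959)) = 41.550.
Then μ = -41.4 − (-0.4959)·41.550 = -20.798.
Precision τ = 1/σ² = 1/41.55² = 0.000579.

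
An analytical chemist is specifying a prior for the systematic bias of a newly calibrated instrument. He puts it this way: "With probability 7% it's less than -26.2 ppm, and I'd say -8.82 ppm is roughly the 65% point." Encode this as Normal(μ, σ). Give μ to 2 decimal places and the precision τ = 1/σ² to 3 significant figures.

μ = -12.42, τ = 0.0115

The p-quantile of Normal(μ,σ) is μ + z_p·σ, with z_{0.07} = -1.476 and z_{0.65} = 0.3853.
Eliminate σ: μ = (z₂·x₁ − z₁·x₂)/(z₂ − z₁) = (0.3853·-26.2 − (-1.476)·-8.82)/1.861 = -12.42.
Then σ = (x₂ − x₁)/(z₂ − z₁) = (-8.82 − -26.2)/1.861 = 9.34.
Precision τ = 1/σ² = 1/9.339² = 0.0115.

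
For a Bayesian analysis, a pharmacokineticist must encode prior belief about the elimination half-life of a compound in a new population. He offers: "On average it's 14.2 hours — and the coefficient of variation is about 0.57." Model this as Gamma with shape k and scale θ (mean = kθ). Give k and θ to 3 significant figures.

k ≈ 3.08, θ ≈ 4.61

For Gamma(k, scale θ): mean = kθ, variance = kθ², so CV = 1/√k.
CV = 0.57, hence k = 1/CV² = 3.08.
Then θ = mean/k = 14.2/3.08 = 4.61.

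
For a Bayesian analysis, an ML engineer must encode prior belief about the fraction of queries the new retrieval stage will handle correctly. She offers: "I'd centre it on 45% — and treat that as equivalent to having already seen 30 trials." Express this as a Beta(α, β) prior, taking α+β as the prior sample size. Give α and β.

Under the effective-sample-size interpretation, Beta(α, β) has prior mean α/(α+β) and prior sample size α+β.
So α+β = 30 and α/(α+β) = 0.45, giving α = 0.45·30 = 13.5 and β = 30 − 13.5 = 16.5.

α = 13.5, β = 16.5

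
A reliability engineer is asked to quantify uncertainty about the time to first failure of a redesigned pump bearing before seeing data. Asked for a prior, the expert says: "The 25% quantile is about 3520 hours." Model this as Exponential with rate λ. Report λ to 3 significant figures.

P(T < 3520.0) = 1 − e^(−λ·3520.0) = 0.25, so λ = −ln(1−0.25)/3520.0 = −ln(0.75)/3520.0 = 8.17e-05.

λ ≈ 8.17e-05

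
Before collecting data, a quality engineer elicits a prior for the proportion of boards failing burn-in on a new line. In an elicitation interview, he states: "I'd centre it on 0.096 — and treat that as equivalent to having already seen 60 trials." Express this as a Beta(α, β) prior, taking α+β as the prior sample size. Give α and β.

α = 5.76, β = 54.24

Under the effective-sample-size interpretation, Beta(α, β) has prior mean α/(α+β) and prior sample size α+β.
So α+β = 60 and α/(α+β) = 0.096, giving α = 0.096·60 = 5.76 and β = 60 − 5.76 = 54.24.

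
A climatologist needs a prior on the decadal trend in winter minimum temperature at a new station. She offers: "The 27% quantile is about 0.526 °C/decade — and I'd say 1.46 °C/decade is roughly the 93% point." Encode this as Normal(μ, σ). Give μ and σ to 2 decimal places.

μ = 0.80, σ = 0.45

The p-quantile of Normal(μ,σ) is μ + z_p·σ, with z_{0.27} = -0.6128 and z_{0.93} = 1.476.
Eliminate σ: μ = (z₂·x₁ − z₁·x₂)/(z₂ − z₁) = (1.476·0.526 − (-0.6128)·1.46)/2.089 = 0.80.
Then σ = (x₂ − x₁)/(z₂ − z₁) = (1.46 − 0.526)/2.089 = 0.45.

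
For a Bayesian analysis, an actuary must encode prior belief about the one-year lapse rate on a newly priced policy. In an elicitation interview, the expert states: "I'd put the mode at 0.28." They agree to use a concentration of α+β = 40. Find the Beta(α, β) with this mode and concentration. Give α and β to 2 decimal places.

For α,β > 1 the Beta mode is (α−1)/(α+β−2). With α+β = 40, the mode is (α−1)/38.
Set (α−1)/38 = 0.28 → α = 1 + 0.28·38 = 11.64.
β = 40 − α = 28.36.

α = 11.64, β = 28.36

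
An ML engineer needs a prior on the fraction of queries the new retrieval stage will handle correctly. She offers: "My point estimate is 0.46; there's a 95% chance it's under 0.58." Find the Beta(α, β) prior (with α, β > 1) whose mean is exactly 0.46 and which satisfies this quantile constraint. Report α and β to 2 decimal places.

With mean 0.46 fixed, write α = 0.46s, β = 0.54s where s = α+β.
Need P(θ < 0.58) = 0.95 under Beta(0.46s, 0.54s). Normal approximation: (q−m)/√(m(1−m)/s) ≈ z_{0.95} = 1.64, so s ≈ 0.46·0.54·(1.64)²/(0.58−0.46)² = 46.7.
At s = 46.7: P(θ<0.58) ≈ 0.950. Adjusting to match 0.95 gives s ≈ 46.57.
So α = 0.46·46.57 ≈ 21.42, β = 0.54·46.57 ≈ 25.15.

α ≈ 21.42, β ≈ 25.15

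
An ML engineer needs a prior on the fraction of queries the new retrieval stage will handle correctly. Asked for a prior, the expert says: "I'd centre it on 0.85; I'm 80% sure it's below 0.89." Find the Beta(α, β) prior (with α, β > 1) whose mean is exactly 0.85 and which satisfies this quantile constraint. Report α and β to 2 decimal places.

With mean 0.85 fixed, write α = 0.85s, β = 0.15s where s = α+β.
Need P(θ < 0.89) = 0.8 under Beta(0.85s, 0.15s). Normal approximation: (q−m)/√(m(1−m)/s) ≈ z_{0.8} = 0.842, so s ≈ 0.85·0.15·(0.842)²/(0.89−0.85)² = 56.4.
At s = 56.4: P(θ<0.89) ≈ 0.795. Adjusting to match 0.8 gives s ≈ 58.52.
So α = 0.85·58.52 ≈ 49.74, β = 0.15·58.52 ≈ 8.78.

α ≈ 49.74, β ≈ 8.78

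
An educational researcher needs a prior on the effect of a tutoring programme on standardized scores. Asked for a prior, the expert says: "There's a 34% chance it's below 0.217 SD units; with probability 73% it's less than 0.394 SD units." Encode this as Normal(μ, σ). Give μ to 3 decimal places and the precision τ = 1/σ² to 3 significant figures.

The p-quantile of Normal(μ,σ) is μ + z_p·σ, with z_{0.34} = -0.4125 and z_{0.73} = 0.6128.
Eliminate σ: μ = (z₂·x₁ − z₁·x₂)/(z₂ − z₁) = (0.6128·0.217 − (-0.4125)·0.394)/1.025 = 0.288.
Then σ = (x₂ − x₁)/(z₂ − z₁) = (0.394 − 0.217)/1.025 = 0.173.
Precision τ = 1/σ² = 1/0.1726² = 33.6.

μ = 0.288, τ = 33.6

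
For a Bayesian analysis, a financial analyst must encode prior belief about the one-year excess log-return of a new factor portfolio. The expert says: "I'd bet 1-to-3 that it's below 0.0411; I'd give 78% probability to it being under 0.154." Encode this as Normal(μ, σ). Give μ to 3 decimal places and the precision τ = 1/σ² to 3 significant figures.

The p-quantile of Normal(μ,σ) is μ + z_p·σ, with z_{0.25} = -0.6745 and z_{0.78} = 0.7722.
Eliminate σ: μ = (z₂·x₁ − z₁·x₂)/(z₂ − z₁) = (0.7722·0.0411 − (-0.6745)·0.154)/1.447 = 0.094.
Then σ = (x₂ − x₁)/(z₂ − z₁) = (0.154 − 0.0411)/1.447 = 0.078.
Precision τ = 1/σ² = 1/0.07804² = 164.

μ = 0.094, τ = 164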